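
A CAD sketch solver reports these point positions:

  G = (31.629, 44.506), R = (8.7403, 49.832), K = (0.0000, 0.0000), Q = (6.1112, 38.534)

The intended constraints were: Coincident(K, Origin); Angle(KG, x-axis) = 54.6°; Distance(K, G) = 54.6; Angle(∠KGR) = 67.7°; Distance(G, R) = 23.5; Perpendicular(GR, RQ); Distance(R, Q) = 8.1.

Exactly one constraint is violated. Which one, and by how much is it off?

Distance(R, Q) = 8.1 — off by 3.50.

K = (0.00, 0.00) ✓; KG at 54.60° ✓; |KG| = 54.60 ✓; ∠KGR = 67.70° ✓; |GR| = 23.50 ✓; ∠(GR, RQ) = 90.00° ✓; |RQ| = 11.60 ✗.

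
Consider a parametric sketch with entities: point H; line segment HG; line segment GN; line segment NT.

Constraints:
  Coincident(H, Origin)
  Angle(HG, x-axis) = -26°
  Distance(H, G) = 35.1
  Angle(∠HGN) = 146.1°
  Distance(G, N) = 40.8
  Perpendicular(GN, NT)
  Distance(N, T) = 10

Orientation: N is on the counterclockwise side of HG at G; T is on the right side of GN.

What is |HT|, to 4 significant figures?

75.93

H is at the origin; HG runs at -26.0° with length 35.1, so G = 35.1·(cos -26.0°, sin -26.0°) = (31.55, -15.39). ∠HGN = 146.1°, so GN runs at -26.0° + (180° − 146.1°) = 7.900° from the x-axis; with |GN| = 40.8, N = G + 40.8·(cos 7.900°, sin 7.900°) = (71.96, -9.779). The perpendicularity gives NT at right angles to GN; with |NT| = 10.0 on the right of GN, T = N + 10.0·(0.1374, -0.9905) = (73.33, -19.68). Then |HT| = |T − H| = 75.93.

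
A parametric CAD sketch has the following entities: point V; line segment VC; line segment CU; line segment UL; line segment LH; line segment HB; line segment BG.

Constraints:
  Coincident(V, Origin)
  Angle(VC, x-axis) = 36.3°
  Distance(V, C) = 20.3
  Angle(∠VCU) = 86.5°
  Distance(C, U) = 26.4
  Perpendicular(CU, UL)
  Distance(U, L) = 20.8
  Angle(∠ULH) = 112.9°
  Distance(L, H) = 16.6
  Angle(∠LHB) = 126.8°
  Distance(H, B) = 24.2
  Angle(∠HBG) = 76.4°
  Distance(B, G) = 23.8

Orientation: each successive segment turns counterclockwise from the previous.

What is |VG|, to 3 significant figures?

23.0

V is at the origin; VC runs at 36.3° with length 20.3, so C = (16.4, 12.0). ∠VCU = 86.5° gives CU at 130° from the x-axis; with |CU| = 26.4, U = (-0.539, 32.3). CU ⟂ UL, so UL runs at -140°; with |UL| = 20.8, L = (-16.5, 19.0). ∠ULH = 112.9° gives LH at -73.1° from the x-axis; with |LH| = 16.6, H = (-11.7, 3.10). ∠LHB = 126.8° gives HB at -19.9° from the x-axis; with |HB| = 24.2, B = (11.1, -5.13). ∠HBG = 76.4° gives BG at 83.7° from the x-axis; with |BG| = 23.8, G = (13.7, 18.5). Then |VG| = |G − V| = 23.0.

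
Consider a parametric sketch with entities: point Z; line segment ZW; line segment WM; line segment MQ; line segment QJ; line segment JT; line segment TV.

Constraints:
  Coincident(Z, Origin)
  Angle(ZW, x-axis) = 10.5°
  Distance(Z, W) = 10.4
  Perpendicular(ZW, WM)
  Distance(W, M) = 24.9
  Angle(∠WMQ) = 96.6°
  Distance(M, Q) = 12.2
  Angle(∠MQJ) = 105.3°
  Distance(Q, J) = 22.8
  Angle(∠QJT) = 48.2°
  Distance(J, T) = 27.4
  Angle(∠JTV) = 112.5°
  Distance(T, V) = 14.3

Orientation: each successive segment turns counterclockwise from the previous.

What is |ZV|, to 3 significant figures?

33.0

Z is at the origin; ZW runs at 10.5° with length 10.4, so W = (10.2, 1.90). The perpendicularity gives WM at right angles to ZW, so WM runs at 100°; with |WM| = 24.9, M = (5.69, 26.4). ∠WMQ = 96.6° gives MQ at -176° from the x-axis; with |MQ| = 12.2, Q = (-6.48, 25.5). ∠MQJ = 105.3° gives QJ at -101° from the x-axis; with |QJ| = 22.8, J = (-11.0, 3.20). ∠QJT = 48.2° gives JT at 30.4° from the x-axis; with |JT| = 27.4, T = (12.6, 17.1). ∠JTV = 112.5° gives TV at 97.9° from the x-axis; with |TV| = 14.3, V = (10.7, 31.2). Then |ZV| = |V − Z| = 33.0.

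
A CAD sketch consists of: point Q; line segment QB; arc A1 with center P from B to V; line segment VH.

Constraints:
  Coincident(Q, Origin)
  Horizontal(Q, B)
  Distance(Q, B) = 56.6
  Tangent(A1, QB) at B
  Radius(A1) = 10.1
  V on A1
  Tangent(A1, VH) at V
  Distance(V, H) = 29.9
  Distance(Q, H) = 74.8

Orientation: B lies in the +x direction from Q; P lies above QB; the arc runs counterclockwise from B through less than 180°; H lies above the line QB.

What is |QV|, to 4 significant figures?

67.59

Checks: Q.y = 0.00, B.y = 0.00 ✓; |PV| = 10.10 ✓; ∠(PV, VH) = 90.00° ✓; |VH| = 29.90 ✓; |QH| = 74.80 ✓.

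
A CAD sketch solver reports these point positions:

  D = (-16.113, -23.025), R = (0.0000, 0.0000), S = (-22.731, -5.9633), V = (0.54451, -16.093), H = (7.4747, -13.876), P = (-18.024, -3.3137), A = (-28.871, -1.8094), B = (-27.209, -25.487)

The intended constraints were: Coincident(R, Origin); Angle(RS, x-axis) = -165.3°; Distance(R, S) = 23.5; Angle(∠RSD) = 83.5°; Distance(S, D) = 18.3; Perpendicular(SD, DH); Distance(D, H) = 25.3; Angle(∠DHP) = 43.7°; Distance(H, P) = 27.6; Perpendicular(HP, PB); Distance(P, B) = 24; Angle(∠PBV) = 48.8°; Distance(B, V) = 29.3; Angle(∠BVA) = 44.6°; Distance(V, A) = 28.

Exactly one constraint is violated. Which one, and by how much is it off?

Distance(V, A) = 28 — off by 4.70.

R = (0.00, 0.00) ✓; RS at -165.3° ✓; |RS| = 23.50 ✓; ∠RSD = 83.50° ✓; |SD| = 18.30 ✓; ∠(SD, DH) = 90.00° ✓; |DH| = 25.30 ✓; ∠DHP = 43.70° ✓; |HP| = 27.60 ✓; ∠(HP, PB) = 90.00° ✓; |PB| = 24.00 ✓; ∠PBV = 48.80° ✓; |BV| = 29.30 ✓; ∠BVA = 44.60° ✓; |VA| = 32.70 ✗.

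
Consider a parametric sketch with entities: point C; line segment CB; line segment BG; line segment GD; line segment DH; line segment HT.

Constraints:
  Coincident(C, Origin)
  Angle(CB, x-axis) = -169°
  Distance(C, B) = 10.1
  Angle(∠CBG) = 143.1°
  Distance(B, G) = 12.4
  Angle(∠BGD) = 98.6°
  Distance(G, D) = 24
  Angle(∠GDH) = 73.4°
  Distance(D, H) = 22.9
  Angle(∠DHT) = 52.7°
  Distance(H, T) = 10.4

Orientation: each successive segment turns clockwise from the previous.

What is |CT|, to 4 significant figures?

11.33

C is at the origin; CB runs at -169.0° with length 10.1, so B = (-9.914, -1.927). ∠CBG = 143.1° gives BG at 154.1° from the x-axis; with |BG| = 12.4, G = (-21.07, 3.489). ∠BGD = 98.6° gives GD at 72.70° from the x-axis; with |GD| = 24.0, D = (-13.93, 26.40). ∠GDH = 73.4° gives DH at -33.90° from the x-axis; with |DH| = 22.9, H = (5.075, 13.63). ∠DHT = 52.7° gives HT at -161.2° from the x-axis; with |HT| = 10.4, T = (-4.770, 10.28). Then |CT| = |T − C| = 11.33.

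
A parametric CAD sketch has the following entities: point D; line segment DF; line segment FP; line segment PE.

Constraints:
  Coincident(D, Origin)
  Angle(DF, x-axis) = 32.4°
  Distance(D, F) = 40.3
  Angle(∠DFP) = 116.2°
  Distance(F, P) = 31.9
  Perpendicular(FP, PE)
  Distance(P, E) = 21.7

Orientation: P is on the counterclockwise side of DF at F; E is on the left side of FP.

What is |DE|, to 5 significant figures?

51.754

D is at the origin; DF runs at 32.4° with length 40.3, so F = 40.3·(cos 32.4°, sin 32.4°) = (34.026, 21.594). ∠DFP = 116.2°, so FP runs at 32.4° + (180° − 116.2°) = 96.200° from the x-axis; with |FP| = 31.9, P = F + 31.9·(cos 96.200°, sin 96.200°) = (30.581, 53.307). FP ⟂ PE; with |PE| = 21.7 on the left of FP, E = P + 21.7·(-0.99415, -0.10800) = (9.0082, 50.964). Then |DE| = |E − D| = 51.754.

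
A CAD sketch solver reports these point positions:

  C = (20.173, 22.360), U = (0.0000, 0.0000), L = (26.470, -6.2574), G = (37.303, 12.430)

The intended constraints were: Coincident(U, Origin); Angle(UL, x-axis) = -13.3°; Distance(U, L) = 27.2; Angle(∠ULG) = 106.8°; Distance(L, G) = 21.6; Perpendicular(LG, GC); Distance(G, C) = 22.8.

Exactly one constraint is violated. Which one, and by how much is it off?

Distance(G, C) = 22.8 — off by 3.00.

U = (0.00, 0.00) ✓; UL at -13.30° ✓; |UL| = 27.20 ✓; ∠ULG = 106.8° ✓; |LG| = 21.60 ✓; ∠(LG, GC) = 90.00° ✓; |GC| = 19.80 ✗.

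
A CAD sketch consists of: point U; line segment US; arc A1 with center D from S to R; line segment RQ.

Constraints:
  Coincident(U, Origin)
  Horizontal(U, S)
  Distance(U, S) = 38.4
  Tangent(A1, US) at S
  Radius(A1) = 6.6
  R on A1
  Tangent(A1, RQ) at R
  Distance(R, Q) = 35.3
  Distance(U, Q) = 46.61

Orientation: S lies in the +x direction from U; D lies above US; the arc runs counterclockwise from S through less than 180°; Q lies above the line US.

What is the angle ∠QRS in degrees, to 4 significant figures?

118.3°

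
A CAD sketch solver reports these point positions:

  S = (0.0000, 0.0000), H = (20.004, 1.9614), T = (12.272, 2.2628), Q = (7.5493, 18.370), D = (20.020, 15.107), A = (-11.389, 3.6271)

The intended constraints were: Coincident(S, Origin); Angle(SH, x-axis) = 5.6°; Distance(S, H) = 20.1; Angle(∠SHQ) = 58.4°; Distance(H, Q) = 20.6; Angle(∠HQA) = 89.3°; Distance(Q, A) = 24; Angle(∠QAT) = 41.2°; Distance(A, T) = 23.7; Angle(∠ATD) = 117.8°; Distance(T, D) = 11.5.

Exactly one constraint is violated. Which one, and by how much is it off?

Distance(T, D) = 11.5 — off by 3.50.

S = (0.00, 0.00) ✓; SH at 5.600° ✓; |SH| = 20.10 ✓; ∠SHQ = 58.40° ✓; |HQ| = 20.60 ✓; ∠HQA = 89.30° ✓; |QA| = 24.00 ✓; ∠QAT = 41.20° ✓; |AT| = 23.70 ✓; ∠ATD = 117.8° ✓; |TD| = 15.00 ✗.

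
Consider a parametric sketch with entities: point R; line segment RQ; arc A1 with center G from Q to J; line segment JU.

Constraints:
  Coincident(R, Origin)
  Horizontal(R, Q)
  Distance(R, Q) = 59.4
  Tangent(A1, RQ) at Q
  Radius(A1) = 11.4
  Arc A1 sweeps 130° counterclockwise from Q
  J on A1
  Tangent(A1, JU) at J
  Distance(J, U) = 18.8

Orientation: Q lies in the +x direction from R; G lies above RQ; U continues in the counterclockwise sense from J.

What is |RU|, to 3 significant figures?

65.1

R is at the origin; RQ is horizontal with |RQ| = 59.4 and Q on the +x side, so Q = (59.4, 0.00). Since A1 is tangent to RQ there, GQ ⟂ RQ, so G = Q + (0, 11.4) = (59.4, 11.4). On A1, Q sits at bearing -90° from G; a 130° counterclockwise sweep puts J at bearing 40°, so J = G + 11.4·(cos 40°, sin 40°) = (68.1, 18.7). Tangency of A1 to JU means the radius GJ is perpendicular to JU, so JU runs along (−sin 40°, cos 40°); with |JU| = 18.8, U = (56.0, 33.1). Then |RU| = |U − R| = 65.1.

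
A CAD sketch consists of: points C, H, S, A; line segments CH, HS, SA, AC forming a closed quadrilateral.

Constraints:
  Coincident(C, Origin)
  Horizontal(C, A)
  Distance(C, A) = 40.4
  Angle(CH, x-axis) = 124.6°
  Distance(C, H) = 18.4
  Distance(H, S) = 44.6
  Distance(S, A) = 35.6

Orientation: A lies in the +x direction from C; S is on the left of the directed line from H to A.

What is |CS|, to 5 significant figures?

45.338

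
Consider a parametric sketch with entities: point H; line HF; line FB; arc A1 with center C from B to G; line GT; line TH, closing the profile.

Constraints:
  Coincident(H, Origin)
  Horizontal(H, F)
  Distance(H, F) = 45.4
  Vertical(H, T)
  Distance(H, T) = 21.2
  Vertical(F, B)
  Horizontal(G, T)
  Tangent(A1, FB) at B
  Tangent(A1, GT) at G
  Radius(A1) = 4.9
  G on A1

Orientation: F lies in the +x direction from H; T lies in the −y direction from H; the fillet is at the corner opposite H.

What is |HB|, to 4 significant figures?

48.24

The virtual corner opposite H is at (45.40, -21.20). The tangent condition forces CB to be normal to FB and since A1 is tangent to GT there, CG ⟂ GT, with radius 4.9, so the center C sits 4.9 in from both sides at C = (40.50, -16.30). That places the tangent points at B = (45.40, -16.30) on FB and G = (40.50, -21.20) on GT. Then |HB| = |B − H| = 48.24.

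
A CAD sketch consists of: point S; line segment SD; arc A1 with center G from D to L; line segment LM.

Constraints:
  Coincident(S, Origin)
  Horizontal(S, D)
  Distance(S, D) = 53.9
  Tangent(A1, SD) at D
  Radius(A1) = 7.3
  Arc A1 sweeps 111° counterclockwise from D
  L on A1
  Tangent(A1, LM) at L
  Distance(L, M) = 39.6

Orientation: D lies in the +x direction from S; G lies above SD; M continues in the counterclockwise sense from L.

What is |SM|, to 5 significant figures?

66.051

S is at the origin; SD is horizontal with |SD| = 53.9 and D on the +x side, so D = (53.900, 0.0000). The tangent condition forces GD to be normal to SD, so G = D + (0, 7.3) = (53.900, 7.3000). On A1, D sits at bearing -90° from G; a 111° counterclockwise sweep puts L at bearing 21°, so L = G + 7.3·(cos 21°, sin 21°) = (60.715, 9.9161). A1 meets LM tangentially, so GL is at right angles to LM, so LM runs along (−sin 21°, cos 21°); with |LM| = 39.6, M = (46.524, 46.886). Then |SM| = |M − S| = 66.051.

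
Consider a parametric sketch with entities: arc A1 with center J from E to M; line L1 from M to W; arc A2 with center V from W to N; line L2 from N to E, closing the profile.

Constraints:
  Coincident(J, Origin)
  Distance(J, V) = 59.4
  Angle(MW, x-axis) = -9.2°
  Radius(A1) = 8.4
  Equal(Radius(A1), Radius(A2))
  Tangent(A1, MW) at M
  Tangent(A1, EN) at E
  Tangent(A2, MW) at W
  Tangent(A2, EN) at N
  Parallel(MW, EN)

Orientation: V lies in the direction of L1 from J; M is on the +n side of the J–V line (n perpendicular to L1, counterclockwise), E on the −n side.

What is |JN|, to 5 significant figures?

59.991

The slot axis is L1's direction at -9.2°, so u = (cos -9.2°, sin -9.2°) = (0.98714, -0.15988) and n = (−sin -9.2°, cos -9.2°) = (0.15988, 0.98714). J is at the origin and V lies 59.4 along u from J, so V = 59.4·u = (58.636, -9.4969). Tangency of A1 to both parallel lines with radius 8.4 puts M and E at J ± 8.4·n: M = (1.3430, 8.2919), E = (-1.3430, -8.2919). Equal radii place W and N the same way about V: W = V + 8.4·n = (59.979, -1.2050), N = V − 8.4·n = (57.293, -17.789). Then |JN| = |N − J| = 59.991.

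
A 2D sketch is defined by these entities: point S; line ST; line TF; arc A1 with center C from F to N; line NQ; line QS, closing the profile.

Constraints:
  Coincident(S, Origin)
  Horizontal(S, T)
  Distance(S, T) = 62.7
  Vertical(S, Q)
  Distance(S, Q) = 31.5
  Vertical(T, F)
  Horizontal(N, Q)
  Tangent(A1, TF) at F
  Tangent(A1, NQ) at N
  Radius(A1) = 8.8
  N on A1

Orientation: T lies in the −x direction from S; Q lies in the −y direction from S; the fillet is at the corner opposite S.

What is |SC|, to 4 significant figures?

58.49

S is at the origin; ST is horizontal with |ST| = 62.7 and T on the −x side, so T = (-62.70, 0.000). SQ is vertical with |SQ| = 31.5 and Q on the −y side, so Q = (0.000, -31.50). The virtual corner opposite S is at (-62.70, -31.50). A1 meets TF tangentially, so CF is at right angles to TF and A1 meets NQ tangentially, so CN is at right angles to NQ, with radius 8.8, so the center C sits 8.8 in from both sides at C = (-53.90, -22.70). Then |SC| = |C − S| = 58.49.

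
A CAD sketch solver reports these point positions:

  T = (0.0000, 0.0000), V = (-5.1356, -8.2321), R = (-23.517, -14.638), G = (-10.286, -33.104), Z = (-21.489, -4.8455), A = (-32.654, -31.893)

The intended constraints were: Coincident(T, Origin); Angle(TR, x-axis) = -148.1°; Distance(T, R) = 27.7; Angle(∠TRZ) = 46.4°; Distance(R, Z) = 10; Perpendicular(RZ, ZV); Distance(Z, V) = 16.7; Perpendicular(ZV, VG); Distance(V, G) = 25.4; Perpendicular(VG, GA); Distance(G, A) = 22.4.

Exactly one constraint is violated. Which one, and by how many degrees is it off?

Perpendicular(VG, GA) — off by 8.60°.

T = (0.00, 0.00) ✓; TR at -148.1° ✓; |TR| = 27.70 ✓; ∠TRZ = 46.40° ✓; |RZ| = 10.00 ✓; ∠(RZ, ZV) = 90.00° ✓; |ZV| = 16.70 ✓; ∠(ZV, VG) = 90.00° ✓; |VG| = 25.40 ✓; ∠(VG, GA) = 81.40° ✗; |GA| = 22.40 ✓.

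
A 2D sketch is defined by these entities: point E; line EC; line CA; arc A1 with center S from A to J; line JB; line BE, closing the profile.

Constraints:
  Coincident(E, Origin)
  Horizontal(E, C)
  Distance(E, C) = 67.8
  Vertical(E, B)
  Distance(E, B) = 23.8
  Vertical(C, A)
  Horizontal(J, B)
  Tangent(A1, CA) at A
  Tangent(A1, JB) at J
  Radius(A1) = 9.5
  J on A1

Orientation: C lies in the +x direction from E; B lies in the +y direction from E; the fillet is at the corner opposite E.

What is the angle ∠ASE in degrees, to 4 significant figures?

166.2°

E is at the origin; EC is horizontal with |EC| = 67.8 and C on the +x side, so C = (67.80, 0.000). E and B share the same x with |EB| = 23.8 and B on the +y side, so B = (0.000, 23.80). The virtual corner opposite E is at (67.80, 23.80). A1 meets CA tangentially, so SA is at right angles to CA and A1 meets JB tangentially, so SJ is at right angles to JB, with radius 9.5, so the center S sits 9.5 in from both sides at S = (58.30, 14.30). That places the tangent points at A = (67.80, 14.30) on CA and J = (58.30, 23.80) on JB. Then cos ∠ASE = SA·SE / (|SA||SE|), giving 166.2°.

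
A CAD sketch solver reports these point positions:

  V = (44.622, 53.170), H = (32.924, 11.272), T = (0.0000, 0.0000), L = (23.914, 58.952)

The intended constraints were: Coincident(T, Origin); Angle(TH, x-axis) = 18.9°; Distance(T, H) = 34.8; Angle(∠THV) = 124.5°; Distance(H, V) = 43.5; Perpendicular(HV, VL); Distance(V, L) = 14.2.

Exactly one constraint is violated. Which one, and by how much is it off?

Distance(V, L) = 14.2 — off by 7.30.

T = (0.00, 0.00) ✓; TH at 18.90° ✓; |TH| = 34.80 ✓; ∠THV = 124.5° ✓; |HV| = 43.50 ✓; ∠(HV, VL) = 90.00° ✓; |VL| = 21.50 ✗.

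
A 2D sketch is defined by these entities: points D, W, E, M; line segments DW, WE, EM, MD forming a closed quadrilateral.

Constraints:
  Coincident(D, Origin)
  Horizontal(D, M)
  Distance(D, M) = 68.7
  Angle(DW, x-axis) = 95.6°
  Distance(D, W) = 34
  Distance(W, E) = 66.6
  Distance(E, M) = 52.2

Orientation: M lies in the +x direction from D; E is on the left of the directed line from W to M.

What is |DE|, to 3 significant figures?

79.8

D is at the origin; D and M share the same y with |DM| = 68.7 and M in +x, so M = (68.7, 0). DW runs at 95.6° with |DW| = 34.0, so W = (-3.32, 33.8). E is determined by |WE| = 66.6 and |EM| = 52.2 together: it lies at the intersection of circle(W, 66.6) and circle(M, 52.2). With |WM| = 79.6, the foot of the radical line on WM is 50.5 from W and the perpendicular offset is √(66.6² − 50.5²) = 43.4. Taking the left-of-WM solution: E = (60.9, 51.6).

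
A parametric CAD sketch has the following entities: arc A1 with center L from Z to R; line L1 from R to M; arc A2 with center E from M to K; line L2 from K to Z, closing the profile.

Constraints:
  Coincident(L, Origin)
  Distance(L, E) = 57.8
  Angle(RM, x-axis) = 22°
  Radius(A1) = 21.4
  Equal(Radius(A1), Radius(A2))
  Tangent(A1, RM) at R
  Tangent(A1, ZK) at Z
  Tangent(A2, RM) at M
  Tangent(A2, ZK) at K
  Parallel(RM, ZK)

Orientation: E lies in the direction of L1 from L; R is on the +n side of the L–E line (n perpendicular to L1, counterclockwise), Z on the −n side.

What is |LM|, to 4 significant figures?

61.63

The slot axis is L1's direction at 22.0°, so u = (cos 22.0°, sin 22.0°) = (0.9272, 0.3746) and n = (−sin 22.0°, cos 22.0°) = (-0.3746, 0.9272). L is at the origin and E lies 57.8 along u from L, so E = 57.8·u = (53.59, 21.65). Tangency of A1 to both parallel lines with radius 21.4 puts R and Z at L ± 21.4·n: R = (-8.017, 19.84), Z = (8.017, -19.84). Equal radii place M and K the same way about E: M = E + 21.4·n = (45.57, 41.49), K = E − 21.4·n = (61.61, 1.811). Then |LM| = |M − L| = 61.63.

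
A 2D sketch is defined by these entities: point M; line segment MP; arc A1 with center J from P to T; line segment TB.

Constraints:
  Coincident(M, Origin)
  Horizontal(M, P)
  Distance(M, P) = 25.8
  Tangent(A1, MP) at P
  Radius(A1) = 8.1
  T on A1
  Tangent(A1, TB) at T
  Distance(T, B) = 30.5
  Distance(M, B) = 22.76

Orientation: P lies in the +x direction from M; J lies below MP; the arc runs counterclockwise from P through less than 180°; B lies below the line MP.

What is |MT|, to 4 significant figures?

20.45

Checks: ∠(JP, PM) = 90.00° ✓; |JT| = 8.100 ✓; ∠(JT, TB) = 90.00° ✓; |TB| = 30.50 ✓; |MB| = 22.76 ✓.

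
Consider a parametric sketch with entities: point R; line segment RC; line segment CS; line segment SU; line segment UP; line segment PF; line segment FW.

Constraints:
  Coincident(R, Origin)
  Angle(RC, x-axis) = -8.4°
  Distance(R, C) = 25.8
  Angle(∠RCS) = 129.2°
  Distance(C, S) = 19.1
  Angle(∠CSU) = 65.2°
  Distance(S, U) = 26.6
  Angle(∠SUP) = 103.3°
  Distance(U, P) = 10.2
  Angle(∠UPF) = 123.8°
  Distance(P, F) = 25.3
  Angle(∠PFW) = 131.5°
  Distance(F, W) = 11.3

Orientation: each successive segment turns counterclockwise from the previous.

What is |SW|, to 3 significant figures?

28.2

∠UPF = 123.8° gives PF at -69.9° from the x-axis; with |PF| = 25.3, F = (17.8, -12.6). ∠PFW = 131.5° gives FW at -21.4° from the x-axis; with |FW| = 11.3, W = (28.3, -16.7). Then |SW| = |W − S| = 28.2.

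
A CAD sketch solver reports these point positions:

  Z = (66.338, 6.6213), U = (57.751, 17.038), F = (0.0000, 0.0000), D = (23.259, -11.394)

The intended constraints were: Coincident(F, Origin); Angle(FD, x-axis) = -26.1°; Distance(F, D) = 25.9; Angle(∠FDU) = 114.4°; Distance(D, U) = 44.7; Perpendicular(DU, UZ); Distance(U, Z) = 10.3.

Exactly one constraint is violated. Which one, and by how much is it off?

Distance(U, Z) = 10.3 — off by 3.20.

F = (0.00, 0.00) ✓; FD at -26.10° ✓; |FD| = 25.90 ✓; ∠FDU = 114.4° ✓; |DU| = 44.70 ✓; ∠(DU, UZ) = 90.00° ✓; |UZ| = 13.50 ✗.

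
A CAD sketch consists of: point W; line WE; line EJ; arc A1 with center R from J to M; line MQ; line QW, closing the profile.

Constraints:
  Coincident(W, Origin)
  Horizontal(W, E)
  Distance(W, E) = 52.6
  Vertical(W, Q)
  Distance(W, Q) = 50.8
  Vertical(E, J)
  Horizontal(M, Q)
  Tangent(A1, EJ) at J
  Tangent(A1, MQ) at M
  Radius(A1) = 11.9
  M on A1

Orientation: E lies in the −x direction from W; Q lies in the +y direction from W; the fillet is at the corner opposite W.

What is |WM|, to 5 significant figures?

65.093

The virtual corner opposite W is at (-52.600, 50.800). Since A1 is tangent to EJ there, RJ ⟂ EJ and the tangent condition forces RM to be normal to MQ, with radius 11.9, so the center R sits 11.9 in from both sides at R = (-40.700, 38.900). That places the tangent points at J = (-52.600, 38.900) on EJ and M = (-40.700, 50.800) on MQ. Then |WM| = |M − W| = 65.093.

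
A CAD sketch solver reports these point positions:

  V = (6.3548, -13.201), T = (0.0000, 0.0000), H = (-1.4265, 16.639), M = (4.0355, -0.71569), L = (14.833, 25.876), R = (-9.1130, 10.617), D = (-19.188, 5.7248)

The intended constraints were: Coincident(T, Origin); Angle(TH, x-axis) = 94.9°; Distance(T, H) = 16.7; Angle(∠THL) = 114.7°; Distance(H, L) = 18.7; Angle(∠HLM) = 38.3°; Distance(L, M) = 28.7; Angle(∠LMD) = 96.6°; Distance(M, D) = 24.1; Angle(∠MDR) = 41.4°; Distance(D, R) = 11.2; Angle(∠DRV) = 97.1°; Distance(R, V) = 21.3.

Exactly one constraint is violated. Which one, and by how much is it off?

Distance(R, V) = 21.3 — off by 7.10.

T = (0.00, 0.00) ✓; TH at 94.90° ✓; |TH| = 16.70 ✓; ∠THL = 114.7° ✓; |HL| = 18.70 ✓; ∠HLM = 38.30° ✓; |LM| = 28.70 ✓; ∠LMD = 96.60° ✓; |MD| = 24.10 ✓; ∠MDR = 41.40° ✓; |DR| = 11.20 ✓; ∠DRV = 97.10° ✓; |RV| = 28.40 ✗.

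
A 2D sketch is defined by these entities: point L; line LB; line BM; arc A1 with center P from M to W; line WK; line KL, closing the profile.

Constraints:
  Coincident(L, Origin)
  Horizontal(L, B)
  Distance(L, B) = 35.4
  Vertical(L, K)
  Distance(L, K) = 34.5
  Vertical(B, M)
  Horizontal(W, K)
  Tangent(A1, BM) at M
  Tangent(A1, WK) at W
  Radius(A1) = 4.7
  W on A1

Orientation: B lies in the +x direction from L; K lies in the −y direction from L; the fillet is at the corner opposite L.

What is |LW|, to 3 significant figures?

46.2

L is at the origin; L and B share the same y with |LB| = 35.4 and B on the +x side, so B = (35.4, 0.00). LK is vertical with |LK| = 34.5 and K on the −y side, so K = (0.00, -34.5). The virtual corner opposite L is at (35.4, -34.5). A1 meets BM tangentially, so PM is at right angles to BM and the tangent condition forces PW to be normal to WK, with radius 4.7, so the center P sits 4.7 in from both sides at P = (30.7, -29.8). That places the tangent points at M = (35.4, -29.8) on BM and W = (30.7, -34.5) on WK. Then |LW| = |W − L| = 46.2.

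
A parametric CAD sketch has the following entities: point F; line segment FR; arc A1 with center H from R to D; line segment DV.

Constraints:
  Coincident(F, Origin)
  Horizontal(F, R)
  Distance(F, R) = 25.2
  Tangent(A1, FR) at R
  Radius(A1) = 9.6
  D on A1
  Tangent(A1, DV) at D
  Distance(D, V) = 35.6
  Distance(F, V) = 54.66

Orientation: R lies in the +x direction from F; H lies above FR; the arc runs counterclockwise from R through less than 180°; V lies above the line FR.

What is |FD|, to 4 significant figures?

36.42

Checks: |FR| = 25.20 ✓; |HD| = 9.600 ✓; ∠(HD, DV) = 90.00° ✓; |DV| = 35.60 ✓; |FV| = 54.66 ✓.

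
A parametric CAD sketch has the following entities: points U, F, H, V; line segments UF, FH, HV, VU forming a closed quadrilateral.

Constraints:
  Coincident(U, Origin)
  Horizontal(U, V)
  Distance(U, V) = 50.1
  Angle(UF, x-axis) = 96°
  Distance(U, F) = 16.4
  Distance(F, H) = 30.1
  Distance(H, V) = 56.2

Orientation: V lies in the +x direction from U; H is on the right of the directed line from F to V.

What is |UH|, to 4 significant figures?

14.36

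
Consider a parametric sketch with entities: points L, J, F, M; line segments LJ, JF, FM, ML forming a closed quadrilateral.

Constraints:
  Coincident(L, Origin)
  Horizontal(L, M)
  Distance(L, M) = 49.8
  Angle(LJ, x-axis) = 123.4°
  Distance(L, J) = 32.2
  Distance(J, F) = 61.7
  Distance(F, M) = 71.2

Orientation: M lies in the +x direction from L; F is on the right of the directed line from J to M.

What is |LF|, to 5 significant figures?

36.757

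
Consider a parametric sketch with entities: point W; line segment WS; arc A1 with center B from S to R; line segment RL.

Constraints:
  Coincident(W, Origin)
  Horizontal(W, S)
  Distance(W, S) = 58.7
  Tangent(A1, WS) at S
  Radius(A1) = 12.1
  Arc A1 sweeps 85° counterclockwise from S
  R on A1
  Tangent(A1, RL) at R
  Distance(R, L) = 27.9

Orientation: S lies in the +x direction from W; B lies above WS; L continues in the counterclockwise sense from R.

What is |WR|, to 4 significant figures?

71.61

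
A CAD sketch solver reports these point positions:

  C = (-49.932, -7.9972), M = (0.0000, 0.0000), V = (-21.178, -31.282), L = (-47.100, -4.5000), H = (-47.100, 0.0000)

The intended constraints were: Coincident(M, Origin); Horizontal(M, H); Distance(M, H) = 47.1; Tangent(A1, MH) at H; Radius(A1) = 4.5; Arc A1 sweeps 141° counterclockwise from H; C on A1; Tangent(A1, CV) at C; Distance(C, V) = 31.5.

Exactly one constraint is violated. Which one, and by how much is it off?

Distance(C, V) = 31.5 — off by 5.50.

M = (0.00, 0.00) ✓; M.y = 0.00, H.y = 0.00 ✓; |MH| = 47.10 ✓; ∠(LH, HM) = 90.00° ✓; |LH| = 4.500 ✓; bearing(L→C) − bearing(L→H) = 141.0° ✓; |LC| = 4.500 ✓; ∠(LC, CV) = 90.00° ✓; |CV| = 37.00 ✗.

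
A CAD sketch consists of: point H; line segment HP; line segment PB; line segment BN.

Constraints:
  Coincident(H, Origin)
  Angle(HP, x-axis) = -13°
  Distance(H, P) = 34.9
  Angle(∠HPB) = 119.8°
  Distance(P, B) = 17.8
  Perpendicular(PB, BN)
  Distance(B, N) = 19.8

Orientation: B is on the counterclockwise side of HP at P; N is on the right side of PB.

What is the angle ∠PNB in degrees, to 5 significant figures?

41.955°

H is at the origin; HP runs at -13.0° with length 34.9, so P = 34.9·(cos -13.0°, sin -13.0°) = (34.006, -7.8508). ∠HPB = 119.8°, so PB runs at -13.0° + (180° − 119.8°) = 47.200° from the x-axis; with |PB| = 17.8, B = P + 17.8·(cos 47.200°, sin 47.200°) = (46.100, 5.2096). PB ⟂ BN; with |BN| = 19.8 on the right of PB, N = B + 19.8·(0.73373, -0.67944) = (60.627, -8.2433). Then cos ∠PNB = NP·NB / (|NP||NB|), giving 41.955°.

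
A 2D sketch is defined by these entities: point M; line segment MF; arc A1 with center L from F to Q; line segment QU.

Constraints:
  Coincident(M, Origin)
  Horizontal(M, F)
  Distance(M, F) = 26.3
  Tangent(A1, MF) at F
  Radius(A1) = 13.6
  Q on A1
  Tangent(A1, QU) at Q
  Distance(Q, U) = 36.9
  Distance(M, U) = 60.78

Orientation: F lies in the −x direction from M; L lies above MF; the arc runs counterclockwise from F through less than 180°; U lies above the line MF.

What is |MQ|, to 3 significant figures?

24.1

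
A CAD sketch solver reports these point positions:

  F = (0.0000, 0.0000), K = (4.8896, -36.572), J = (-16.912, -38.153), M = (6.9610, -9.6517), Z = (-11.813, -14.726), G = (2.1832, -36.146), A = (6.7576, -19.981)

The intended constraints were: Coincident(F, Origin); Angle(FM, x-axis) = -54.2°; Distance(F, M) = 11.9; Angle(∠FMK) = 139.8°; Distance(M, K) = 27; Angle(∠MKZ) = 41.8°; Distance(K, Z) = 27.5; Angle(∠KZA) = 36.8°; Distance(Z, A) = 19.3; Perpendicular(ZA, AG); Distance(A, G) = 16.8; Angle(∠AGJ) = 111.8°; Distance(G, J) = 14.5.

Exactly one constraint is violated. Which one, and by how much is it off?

Distance(G, J) = 14.5 — off by 4.70.

F = (0.00, 0.00) ✓; FM at -54.20° ✓; |FM| = 11.90 ✓; ∠FMK = 139.8° ✓; |MK| = 27.00 ✓; ∠MKZ = 41.80° ✓; |KZ| = 27.50 ✓; ∠KZA = 36.80° ✓; |ZA| = 19.30 ✓; ∠(ZA, AG) = 90.00° ✓; |AG| = 16.80 ✓; ∠AGJ = 111.8° ✓; |GJ| = 19.20 ✗.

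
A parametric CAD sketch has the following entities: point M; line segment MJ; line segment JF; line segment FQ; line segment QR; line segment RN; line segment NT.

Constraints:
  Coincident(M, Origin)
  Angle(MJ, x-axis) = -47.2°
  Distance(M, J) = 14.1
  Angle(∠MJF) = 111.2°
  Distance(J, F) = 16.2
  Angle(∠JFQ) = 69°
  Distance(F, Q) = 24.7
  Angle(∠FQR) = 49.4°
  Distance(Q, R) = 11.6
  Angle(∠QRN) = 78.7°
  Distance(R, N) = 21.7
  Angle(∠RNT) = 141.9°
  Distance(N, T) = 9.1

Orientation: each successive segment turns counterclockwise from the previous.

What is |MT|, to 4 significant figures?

36.33

M is at the origin; MJ runs at -47.2° with length 14.1, so J = (9.580, -10.35). ∠MJF = 111.2° gives JF at 21.60° from the x-axis; with |JF| = 16.2, F = (24.64, -4.382). ∠JFQ = 69.0° gives FQ at 132.6° from the x-axis; with |FQ| = 24.7, Q = (7.924, 13.80). ∠FQR = 49.4° gives QR at -96.80° from the x-axis; with |QR| = 11.6, R = (6.550, 2.281). ∠QRN = 78.7° gives RN at 4.500° from the x-axis; with |RN| = 21.7, N = (28.18, 3.984). ∠RNT = 141.9° gives NT at 42.60° from the x-axis; with |NT| = 9.1, T = (34.88, 10.14). Then |MT| = |T − M| = 36.33.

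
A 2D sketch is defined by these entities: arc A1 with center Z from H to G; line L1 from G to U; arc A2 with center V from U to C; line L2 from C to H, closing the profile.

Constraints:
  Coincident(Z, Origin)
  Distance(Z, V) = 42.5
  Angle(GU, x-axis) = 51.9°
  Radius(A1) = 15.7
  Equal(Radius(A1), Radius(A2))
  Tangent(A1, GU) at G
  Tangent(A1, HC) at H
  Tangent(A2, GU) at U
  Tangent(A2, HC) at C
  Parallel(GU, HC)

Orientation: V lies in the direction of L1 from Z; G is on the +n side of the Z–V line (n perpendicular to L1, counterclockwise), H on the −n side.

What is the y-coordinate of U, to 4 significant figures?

43.13

Tangency of A1 to both parallel lines with radius 15.7 puts G and H at Z ± 15.7·n: G = (-12.35, 9.687), H = (12.35, -9.687). Equal radii place U and C the same way about V: U = V + 15.7·n = (13.87, 43.13), C = V − 15.7·n = (38.58, 23.76). So U.y = 43.13.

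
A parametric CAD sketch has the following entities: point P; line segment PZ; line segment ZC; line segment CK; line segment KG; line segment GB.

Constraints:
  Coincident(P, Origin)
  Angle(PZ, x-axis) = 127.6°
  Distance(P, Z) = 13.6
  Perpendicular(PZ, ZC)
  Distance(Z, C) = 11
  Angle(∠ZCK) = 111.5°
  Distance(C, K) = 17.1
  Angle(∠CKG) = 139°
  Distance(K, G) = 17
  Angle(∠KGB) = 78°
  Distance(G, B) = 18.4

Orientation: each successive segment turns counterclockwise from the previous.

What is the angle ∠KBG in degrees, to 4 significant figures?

48.20°

∠CKG = 139.0° gives KG at -32.90° from the x-axis; with |KG| = 17.0, G = (2.002, -21.60). ∠KGB = 78.0° gives GB at 69.10° from the x-axis; with |GB| = 18.4, B = (8.566, -4.410). Then cos ∠KBG = BK·BG / (|BK||BG|), giving 48.20°.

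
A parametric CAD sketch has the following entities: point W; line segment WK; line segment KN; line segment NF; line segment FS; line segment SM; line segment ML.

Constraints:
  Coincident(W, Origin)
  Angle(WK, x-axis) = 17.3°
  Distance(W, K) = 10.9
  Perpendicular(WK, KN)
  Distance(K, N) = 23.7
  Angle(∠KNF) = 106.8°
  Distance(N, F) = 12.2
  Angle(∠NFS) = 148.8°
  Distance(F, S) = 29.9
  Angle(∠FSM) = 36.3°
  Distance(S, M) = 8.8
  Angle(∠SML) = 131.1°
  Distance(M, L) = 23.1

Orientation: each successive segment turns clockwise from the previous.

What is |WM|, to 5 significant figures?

27.166

W is at the origin; WK runs at 17.3° with length 10.9, so K = (10.407, 3.2414). The perpendicularity gives KN at right angles to WK, so KN runs at -72.700°; with |KN| = 23.7, N = (17.455, -19.386). ∠KNF = 106.8° gives NF at -145.90° from the x-axis; with |NF| = 12.2, F = (7.3523, -26.226). ∠NFS = 148.8° gives FS at -177.10° from the x-axis; with |FS| = 29.9, S = (-22.509, -27.739). ∠FSM = 36.3° gives SM at 39.200° from the x-axis; with |SM| = 8.8, M = (-15.690, -22.177). Then |WM| = |M − W| = 27.166.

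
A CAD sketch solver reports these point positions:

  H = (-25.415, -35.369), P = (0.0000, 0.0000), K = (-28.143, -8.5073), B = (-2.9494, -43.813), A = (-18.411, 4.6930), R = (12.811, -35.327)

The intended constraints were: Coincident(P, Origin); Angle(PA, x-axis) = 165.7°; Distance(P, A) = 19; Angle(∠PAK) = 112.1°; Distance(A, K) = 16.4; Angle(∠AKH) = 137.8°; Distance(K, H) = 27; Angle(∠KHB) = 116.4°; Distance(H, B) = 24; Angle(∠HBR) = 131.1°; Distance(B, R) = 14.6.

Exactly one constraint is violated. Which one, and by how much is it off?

Distance(B, R) = 14.6 — off by 3.30.

P = (0.00, 0.00) ✓; PA at 165.7° ✓; |PA| = 19.00 ✓; ∠PAK = 112.1° ✓; |AK| = 16.40 ✓; ∠AKH = 137.8° ✓; |KH| = 27.00 ✓; ∠KHB = 116.4° ✓; |HB| = 24.00 ✓; ∠HBR = 131.1° ✓; |BR| = 17.90 ✗.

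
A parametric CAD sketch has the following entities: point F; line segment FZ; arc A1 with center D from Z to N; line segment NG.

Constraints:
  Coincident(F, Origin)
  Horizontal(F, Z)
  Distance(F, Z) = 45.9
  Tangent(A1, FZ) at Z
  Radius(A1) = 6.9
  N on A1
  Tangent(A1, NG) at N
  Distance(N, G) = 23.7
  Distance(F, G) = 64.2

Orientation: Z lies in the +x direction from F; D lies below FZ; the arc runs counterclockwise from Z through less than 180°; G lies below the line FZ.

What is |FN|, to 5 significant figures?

42.576

Checks: |DN| = 6.900 ✓; ∠(DN, NG) = 90.00° ✓; |NG| = 23.70 ✓; |FG| = 64.20 ✓.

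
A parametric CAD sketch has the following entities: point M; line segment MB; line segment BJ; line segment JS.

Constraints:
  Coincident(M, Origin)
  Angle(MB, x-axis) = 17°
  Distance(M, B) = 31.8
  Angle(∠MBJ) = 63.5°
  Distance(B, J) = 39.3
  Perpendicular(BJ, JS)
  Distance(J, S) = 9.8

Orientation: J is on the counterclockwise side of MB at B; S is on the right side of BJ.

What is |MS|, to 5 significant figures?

45.764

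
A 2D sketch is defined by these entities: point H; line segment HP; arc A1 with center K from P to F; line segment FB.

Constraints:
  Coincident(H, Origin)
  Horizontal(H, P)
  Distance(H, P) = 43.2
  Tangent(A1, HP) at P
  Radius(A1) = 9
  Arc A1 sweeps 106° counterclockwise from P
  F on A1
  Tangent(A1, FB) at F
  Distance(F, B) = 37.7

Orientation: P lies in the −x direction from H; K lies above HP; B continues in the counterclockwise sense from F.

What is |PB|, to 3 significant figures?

47.8

On A1, P sits at bearing -90° from K; a 106° counterclockwise sweep puts F at bearing 16°, so F = K + 9.0·(cos 16°, sin 16°) = (-34.5, 11.5). The tangent condition forces KF to be normal to FB, so FB runs along (−sin 16°, cos 16°); with |FB| = 37.7, B = (-44.9, 47.7). Then |PB| = |B − P| = 47.8.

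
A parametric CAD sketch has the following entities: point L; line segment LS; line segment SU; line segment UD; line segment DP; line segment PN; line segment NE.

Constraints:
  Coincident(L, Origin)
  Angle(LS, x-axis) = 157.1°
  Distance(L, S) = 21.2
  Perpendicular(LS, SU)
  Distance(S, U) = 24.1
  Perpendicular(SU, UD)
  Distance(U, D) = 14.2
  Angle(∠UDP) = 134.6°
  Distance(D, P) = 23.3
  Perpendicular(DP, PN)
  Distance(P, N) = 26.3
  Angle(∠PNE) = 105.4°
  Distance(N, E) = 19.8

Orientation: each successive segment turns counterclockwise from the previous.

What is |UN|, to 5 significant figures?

37.000

L is at the origin; LS runs at 157.1° with length 21.2, so S = (-19.529, 8.2494). LS is perpendicular to SU, so SU runs at -112.90°; with |SU| = 24.1, U = (-28.907, -13.951). The perpendicularity gives UD at right angles to SU, so UD runs at -22.900°; with |UD| = 14.2, D = (-15.826, -19.477). ∠UDP = 134.6° gives DP at 22.500° from the x-axis; with |DP| = 23.3, P = (5.7002, -10.560). The perpendicularity gives PN at right angles to DP, so PN runs at 112.50°; with |PN| = 26.3, N = (-4.3644, 13.738). Then |UN| = |N − U| = 37.000.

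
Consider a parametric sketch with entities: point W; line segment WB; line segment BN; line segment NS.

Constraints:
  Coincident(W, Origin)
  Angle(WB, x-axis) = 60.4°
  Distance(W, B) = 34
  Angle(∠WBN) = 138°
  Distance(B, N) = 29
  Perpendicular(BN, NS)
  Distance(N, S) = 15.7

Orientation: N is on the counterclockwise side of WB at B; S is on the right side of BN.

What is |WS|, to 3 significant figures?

66.5

W is at the origin; WB runs at 60.4° with length 34.0, so B = 34.0·(cos 60.4°, sin 60.4°) = (16.8, 29.6). ∠WBN = 138.0°, so BN runs at 60.4° + (180° − 138.0°) = 102° from the x-axis; with |BN| = 29.0, N = B + 29.0·(cos 102°, sin 102°) = (10.6, 57.9). The perpendicularity gives NS at right angles to BN; with |NS| = 15.7 on the right of BN, S = N + 15.7·(0.977, 0.215) = (25.9, 61.3). Then |WS| = |S − W| = 66.5.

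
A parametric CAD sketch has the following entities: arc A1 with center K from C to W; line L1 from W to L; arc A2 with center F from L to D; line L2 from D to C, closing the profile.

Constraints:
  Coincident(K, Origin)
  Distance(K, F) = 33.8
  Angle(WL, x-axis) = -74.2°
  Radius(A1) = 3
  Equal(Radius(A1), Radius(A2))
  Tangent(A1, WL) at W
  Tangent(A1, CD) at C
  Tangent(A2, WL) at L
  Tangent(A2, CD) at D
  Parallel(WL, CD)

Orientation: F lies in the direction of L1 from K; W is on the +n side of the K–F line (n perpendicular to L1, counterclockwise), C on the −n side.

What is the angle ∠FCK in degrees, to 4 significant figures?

84.93°

The slot axis is L1's direction at -74.2°, so u = (cos -74.2°, sin -74.2°) = (0.2723, -0.9622) and n = (−sin -74.2°, cos -74.2°) = (0.9622, 0.2723). K is at the origin and F lies 33.8 along u from K, so F = 33.8·u = (9.203, -32.52). Tangency of A1 to both parallel lines with radius 3.0 puts W and C at K ± 3.0·n: W = (2.887, 0.8168), C = (-2.887, -0.8168). Then cos ∠FCK = CF·CK / (|CF||CK|), giving 84.93°.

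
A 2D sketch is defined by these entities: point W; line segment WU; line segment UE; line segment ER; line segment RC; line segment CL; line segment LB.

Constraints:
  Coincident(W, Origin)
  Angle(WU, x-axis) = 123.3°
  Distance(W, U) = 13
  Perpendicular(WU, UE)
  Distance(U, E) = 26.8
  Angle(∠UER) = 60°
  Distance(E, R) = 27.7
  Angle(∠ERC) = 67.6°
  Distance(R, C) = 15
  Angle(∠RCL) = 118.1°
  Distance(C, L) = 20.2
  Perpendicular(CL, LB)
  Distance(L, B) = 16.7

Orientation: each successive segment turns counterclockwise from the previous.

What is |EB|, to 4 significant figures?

0.7764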